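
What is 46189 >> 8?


0b1011010001101101 >> 8 = 0b10110100 = 180

180


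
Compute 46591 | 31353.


0b1011010111111111 | 0b111101001111001 = 0b1111111111111111 = 65535

65535


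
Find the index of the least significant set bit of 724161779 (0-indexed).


0b101011001010011101010011110011. Lowest set bit at position 0

0


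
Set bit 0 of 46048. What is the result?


46048 | (1 << 0) = 46048 | 1 = 46049

46049


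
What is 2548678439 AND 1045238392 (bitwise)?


0b10010111111010011011111100100111 & 0b111110010011010001001001111000 = 0b10110010010010001001000100000 = 373887520

373887520


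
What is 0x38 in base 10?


38 hex = 56 decimal

56


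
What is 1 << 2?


0b1 << 2 = 0b100 = 4

4


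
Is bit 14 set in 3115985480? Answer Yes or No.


0b10111001101110100010101001001000, bit 14 = 0. No

No


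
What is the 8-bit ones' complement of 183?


183 ^ 255 = 72

72


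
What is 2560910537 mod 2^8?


2560910537 & 255 = 201

201


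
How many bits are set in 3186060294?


0b10111101111001110110110000000110 has 18 set bits

18


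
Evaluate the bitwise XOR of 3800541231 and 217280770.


0b11100010100001111010100000101111 ^ 0b1100111100110111000100000010 = 0b11101110011101001101100100101101 = 4000635181

4000635181


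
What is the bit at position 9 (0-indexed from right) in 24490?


0b101111110101010, position 9 = 1

1


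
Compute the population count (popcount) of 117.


0b1110101 has 5 set bits

5


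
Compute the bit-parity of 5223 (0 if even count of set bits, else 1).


0b1010001100111 has 7 ones => parity 1

1


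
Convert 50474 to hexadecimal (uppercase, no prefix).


50474 = C52A hex

C52A


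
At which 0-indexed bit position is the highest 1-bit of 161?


0b10100001. Highest set bit at position 7

7


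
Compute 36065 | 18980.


0b1000110011100001 | 0b100101000100100 = 0b1100111011100101 = 52965

52965


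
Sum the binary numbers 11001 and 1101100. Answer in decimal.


11001 + 1101100 = 10000101 = 133

133


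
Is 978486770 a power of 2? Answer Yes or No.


0b111010010100101000010111110010. Multiple bits set => No

No


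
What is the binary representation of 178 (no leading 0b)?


178 = 10110010 in binary

10110010


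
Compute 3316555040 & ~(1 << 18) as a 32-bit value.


3316555040 & ~(1 << 18) = 3316292896

3316292896


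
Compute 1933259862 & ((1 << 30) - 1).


1933259862 & 1073741823 = 859518038

859518038


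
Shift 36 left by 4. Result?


0b100100 << 4 = 0b1001000000 = 576

576


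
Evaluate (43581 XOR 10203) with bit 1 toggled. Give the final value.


Step 1: 43581 ^ 10203 = 36326
Step 2: 36326 ^ (1 << 1) = 36326 ^ 2 = 36324

36324


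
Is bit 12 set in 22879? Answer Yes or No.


0b101100101011111, bit 12 = 1. Yes

Yes


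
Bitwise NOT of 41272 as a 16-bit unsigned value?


~0b1010000100111000 = 0b101111011000111 = 24263 (16-bit unsigned)

24263


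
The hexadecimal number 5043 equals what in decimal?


5043 hex = 20547 decimal

20547


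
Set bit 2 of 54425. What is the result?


54425 | (1 << 2) = 54425 | 4 = 54429

54429


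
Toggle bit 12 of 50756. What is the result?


50756 ^ (1 << 12) = 50756 ^ 4096 = 54852

54852


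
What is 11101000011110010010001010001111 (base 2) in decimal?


11101000011110010010001010001111 in decimal = 3900252815

3900252815


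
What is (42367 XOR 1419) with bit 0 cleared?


Step 1: 42367 ^ 1419 = 41204
Step 2: 41204 & ~(1 << 0) = 41204

41204


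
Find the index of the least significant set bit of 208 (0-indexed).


0b11010000. Lowest set bit at position 4

4


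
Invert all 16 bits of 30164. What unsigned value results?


30164 ^ 65535 = 35371

35371


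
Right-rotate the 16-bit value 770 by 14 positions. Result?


Rotate 0b1100000010 right by 14 (16-bit) = 0b110000001000 = 3080

3080


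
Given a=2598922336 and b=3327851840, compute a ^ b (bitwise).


2598922336 ^ 3327851840 = 1555207456

1555207456


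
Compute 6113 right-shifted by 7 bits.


0b1011111100001 >> 7 = 0b101111 = 47

47


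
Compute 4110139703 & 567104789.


0b11110100111110111100000100110111 & 0b100001110011010101010100010101 = 0b100000110010010100000100010101 = 550060309

550060309


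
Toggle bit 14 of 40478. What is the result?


40478 ^ (1 << 14) = 40478 ^ 16384 = 56862

56862


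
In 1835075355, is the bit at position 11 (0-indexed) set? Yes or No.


0b1101101011000010000011100011011, bit 11 = 0. No

No


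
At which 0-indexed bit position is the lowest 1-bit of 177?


0b10110001. Lowest set bit at position 0

0


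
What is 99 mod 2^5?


99 & 31 = 3

3


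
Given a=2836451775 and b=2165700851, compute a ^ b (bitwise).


2836451775 ^ 2165700851 = 671426892

671426892


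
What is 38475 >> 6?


0b1001011001001011 >> 6 = 0b1001011001 = 601

601


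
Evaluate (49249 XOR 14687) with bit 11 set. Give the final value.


Step 1: 49249 ^ 14687 = 63806
Step 2: 63806 | (1 << 11) = 63806 | 2048 = 63806

63806


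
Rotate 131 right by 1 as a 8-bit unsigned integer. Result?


Rotate 0b10000011 right by 1 (8-bit) = 0b11000001 = 193

193


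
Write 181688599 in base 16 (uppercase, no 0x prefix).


181688599 = AD45917 hex

AD45917


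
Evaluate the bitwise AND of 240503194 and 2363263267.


0b1110010101011100100110011010 & 0b10001100110111001000100100100011 = 0b1100010101001000100100000010 = 206866690

206866690


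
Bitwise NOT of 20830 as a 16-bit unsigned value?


~0b101000101011110 = 0b1010111010100001 = 44705 (16-bit unsigned)

44705


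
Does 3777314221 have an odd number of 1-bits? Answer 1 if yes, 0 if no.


0b11100001001001010011110110101101 has 17 ones => parity 1

1


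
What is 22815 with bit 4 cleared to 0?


22815 & ~(1 << 4) = 22799

22799


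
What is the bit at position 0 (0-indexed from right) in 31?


0b11111, position 0 = 1

1


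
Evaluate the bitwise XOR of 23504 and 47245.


0b101101111010000 ^ 0b1011100010001101 = 0b1110001101011101 = 58205

58205


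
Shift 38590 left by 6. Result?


0b1001011010111110 << 6 = 0b1001011010111110000000 = 2469760

2469760


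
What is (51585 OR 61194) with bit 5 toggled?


Step 1: 51585 | 61194 = 61323
Step 2: 61323 ^ (1 << 5) = 61323 ^ 32 = 61355

61355


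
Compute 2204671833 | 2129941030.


0b10000011011010001001111101011001 | 0b1111110111101000101001000100110 = 0b11111111111111001101111101111111 = 4294762367

4294762367


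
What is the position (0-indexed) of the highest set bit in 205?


0b11001101. Highest set bit at position 7

7


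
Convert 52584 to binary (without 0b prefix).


52584 = 1100110101101000 in binary

1100110101101000


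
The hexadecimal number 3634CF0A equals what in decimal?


3634CF0A hex = 909430538 decimal

909430538


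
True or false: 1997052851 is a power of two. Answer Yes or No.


0b1110111000010001001101110110011. Multiple bits set => No

No


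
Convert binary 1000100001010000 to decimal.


1000100001010000 in decimal = 34896

34896


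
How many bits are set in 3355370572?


0b11000111111111101110010001001100 has 19 set bits

19


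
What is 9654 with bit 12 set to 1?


9654 | (1 << 12) = 9654 | 4096 = 13750

13750


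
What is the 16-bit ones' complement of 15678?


15678 ^ 65535 = 49857

49857


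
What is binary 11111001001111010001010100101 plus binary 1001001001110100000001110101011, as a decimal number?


11111001001111010001010100101 + 1001001001110100000001110101011 = 1101000011000011010011001010000 = 1751230032

1751230032


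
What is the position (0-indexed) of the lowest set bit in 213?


0b11010101. Lowest set bit at position 0

0


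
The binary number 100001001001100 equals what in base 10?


100001001001100 in decimal = 16972

16972


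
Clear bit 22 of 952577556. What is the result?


952577556 & ~(1 << 22) = 948383252

948383252


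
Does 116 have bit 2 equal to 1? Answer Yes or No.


0b1110100, bit 2 = 1. Yes

Yes


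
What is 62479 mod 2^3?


62479 & 7 = 7

7


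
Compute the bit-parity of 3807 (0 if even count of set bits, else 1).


0b111011011111 has 10 ones => parity 0

0


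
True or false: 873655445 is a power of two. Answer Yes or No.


0b110100000100101110110010010101. Multiple bits set => No

No


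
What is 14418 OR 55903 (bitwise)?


0b11100001010010 | 0b1101101001011111 = 0b1111101001011111 = 64095

64095


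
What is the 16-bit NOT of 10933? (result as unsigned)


~0b10101010110101 = 0b1101010101001010 = 54602 (16-bit unsigned)

54602


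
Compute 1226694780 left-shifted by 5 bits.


0b1001001000111011110000001111100 << 5 = 0b100100100011101111000000111110000000 = 39254232960

39254232960


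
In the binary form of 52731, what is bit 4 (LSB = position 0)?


0b1100110111111011, position 4 = 1

1


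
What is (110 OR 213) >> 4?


Step 1: 110 | 213 = 255
Step 2: 255 >> 4 = 15

15


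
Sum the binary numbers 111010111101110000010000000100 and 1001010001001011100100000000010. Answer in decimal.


111010111101110000010000000100 + 1001010001001011100100000000010 = 10000101000111001100110000000110 = 2233256966

2233256966


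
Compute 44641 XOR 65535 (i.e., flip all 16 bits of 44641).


44641 ^ 65535 = 20894

20894


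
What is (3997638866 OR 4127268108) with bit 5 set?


Step 1: 3997638866 | 4127268108 = 4266081758
Step 2: 4266081758 | (1 << 5) = 4266081758 | 32 = 4266081790

4266081790


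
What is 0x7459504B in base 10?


7459504B hex = 1952010315 decimal

1952010315


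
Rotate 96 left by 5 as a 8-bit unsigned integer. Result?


Rotate 0b1100000 left by 5 (8-bit) = 0b1100 = 12

12


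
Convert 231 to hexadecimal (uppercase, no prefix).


231 = E7 hex

E7


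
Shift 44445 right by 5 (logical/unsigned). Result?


0b1010110110011101 >> 5 = 0b10101101100 = 1388

1388


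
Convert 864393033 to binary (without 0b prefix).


864393033 = 110011100001011001011101001001 in binary

110011100001011001011101001001


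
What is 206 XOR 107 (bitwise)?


0b11001110 ^ 0b1101011 = 0b10100101 = 165

165


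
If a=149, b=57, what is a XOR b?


149 ^ 57 = 172

172


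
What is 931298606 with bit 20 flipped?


931298606 ^ (1 << 20) = 931298606 ^ 1048576 = 932347182

932347182


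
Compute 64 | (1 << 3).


64 | (1 << 3) = 64 | 8 = 72

72


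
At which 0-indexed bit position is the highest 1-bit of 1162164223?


0b1000101010001010011011111111111. Highest set bit at position 30

30


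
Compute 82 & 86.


0b1010010 & 0b1010110 = 0b1010010 = 82

82


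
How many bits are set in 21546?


0b101010000101010 has 6 set bits

6


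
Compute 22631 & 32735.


0b101100001100111 & 0b111111111011111 = 0b101100001000111 = 22599

22599


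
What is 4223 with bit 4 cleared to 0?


4223 & ~(1 << 4) = 4207

4207


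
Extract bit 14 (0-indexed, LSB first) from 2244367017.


0b10000101110001100101001010101001, position 14 = 1

1


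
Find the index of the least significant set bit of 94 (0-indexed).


0b1011110. Lowest set bit at position 1

1


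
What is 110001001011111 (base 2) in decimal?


110001001011111 in decimal = 25183

25183


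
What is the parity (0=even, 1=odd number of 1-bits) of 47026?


0b1011011110110010 has 10 ones => parity 0

0


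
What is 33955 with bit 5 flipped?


33955 ^ (1 << 5) = 33955 ^ 32 = 33923

33923


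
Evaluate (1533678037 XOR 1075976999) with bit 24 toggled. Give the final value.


Step 1: 1533678037 ^ 1075976999 = 457706226
Step 2: 457706226 ^ (1 << 24) = 457706226 ^ 16777216 = 440929010

440929010


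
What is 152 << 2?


0b10011000 << 2 = 0b1001100000 = 608

608


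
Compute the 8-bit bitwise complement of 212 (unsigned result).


~0b11010100 = 0b101011 = 43 (8-bit unsigned)

43


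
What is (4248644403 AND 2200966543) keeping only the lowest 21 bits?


Step 1: 4248644403 & 2200966543 = 2167406851
Step 2: 2167406851 & 2097151 = 1048835

1048835


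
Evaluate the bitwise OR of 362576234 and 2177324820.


0b10101100111000111100101101010 | 0b10000001110001110101011100010100 = 0b10010101110111110111111101111110 = 2514452350

2514452350


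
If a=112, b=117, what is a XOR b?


112 ^ 117 = 5

5


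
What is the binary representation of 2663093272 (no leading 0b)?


2663093272 = 10011110101110111001010000011000 in binary

10011110101110111001010000011000


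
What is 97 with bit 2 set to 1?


97 | (1 << 2) = 97 | 4 = 101

101


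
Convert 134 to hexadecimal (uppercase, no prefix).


134 = 86 hex

86


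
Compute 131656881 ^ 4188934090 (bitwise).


0b111110110001110110010110001 ^ 0b11111001101011100000111111001010 = 0b11111110011101101110001101111011 = 4269204347

4269204347


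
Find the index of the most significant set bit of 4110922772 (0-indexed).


0b11110101000001111011010000010100. Highest set bit at position 31

31


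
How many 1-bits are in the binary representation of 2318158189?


0b10001010001011000100100101101101 has 14 set bits

14


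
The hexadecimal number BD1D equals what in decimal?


BD1D hex = 48413 decimal

48413


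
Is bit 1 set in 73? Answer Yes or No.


0b1001001, bit 1 = 0. No

No


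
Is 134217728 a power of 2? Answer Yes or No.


0b1000000000000000000000000000. Only one bit set => Yes

Yes


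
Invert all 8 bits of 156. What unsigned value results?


156 ^ 255 = 99

99


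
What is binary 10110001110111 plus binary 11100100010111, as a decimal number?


10110001110111 + 11100100010111 = 110010110001110 = 25998

25998


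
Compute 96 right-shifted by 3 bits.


0b1100000 >> 3 = 0b1100 = 12

12


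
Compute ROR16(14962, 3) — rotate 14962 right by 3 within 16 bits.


Rotate 0b11101001110010 right by 3 (16-bit) = 0b100011101001110 = 18254

18254


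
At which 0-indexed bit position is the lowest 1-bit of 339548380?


0b10100001111010001100011011100. Lowest set bit at position 2

2


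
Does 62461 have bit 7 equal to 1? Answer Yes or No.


0b1111001111111101, bit 7 = 1. Yes

Yes


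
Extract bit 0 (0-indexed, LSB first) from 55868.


0b1101101000111100, position 0 = 0

0


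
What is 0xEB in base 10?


EB hex = 235 decimal

235


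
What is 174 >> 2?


0b10101110 >> 2 = 0b101011 = 43

43


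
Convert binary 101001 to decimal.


101001 in decimal = 41

41


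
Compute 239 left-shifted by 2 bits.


0b11101111 << 2 = 0b1110111100 = 956

956


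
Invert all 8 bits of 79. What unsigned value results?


79 ^ 255 = 176

176


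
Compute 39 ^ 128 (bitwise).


0b100111 ^ 0b10000000 = 0b10100111 = 167

167


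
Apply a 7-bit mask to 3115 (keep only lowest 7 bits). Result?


3115 & 127 = 43

43


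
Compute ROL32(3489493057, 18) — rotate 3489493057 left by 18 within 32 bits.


Rotate 0b11001111111111010111000001000001 left by 18 (32-bit) = 0b11000001000001110011111111110101 = 3238477813

3238477813


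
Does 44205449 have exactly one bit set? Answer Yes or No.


0b10101000101000010110001001. Multiple bits set => No

No


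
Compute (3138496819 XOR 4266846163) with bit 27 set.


Step 1: 3138496819 ^ 4266846163 = 1162039008
Step 2: 1162039008 | (1 << 27) = 1162039008 | 134217728 = 1296256736

1296256736


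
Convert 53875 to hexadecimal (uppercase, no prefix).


53875 = D273 hex

D273


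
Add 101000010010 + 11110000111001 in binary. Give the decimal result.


101000010010 + 11110000111001 = 100011001001011 = 17995

17995


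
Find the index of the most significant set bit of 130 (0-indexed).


0b10000010. Highest set bit at position 7

7


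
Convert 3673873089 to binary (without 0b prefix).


3673873089 = 11011010111110101101101011000001 in binary

11011010111110101101101011000001


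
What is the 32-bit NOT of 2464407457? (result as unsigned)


~0b10010010111000111101111110100001 = 0b1101101000111000010000001011110 = 1830559838 (32-bit unsigned)

1830559838


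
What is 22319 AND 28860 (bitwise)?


0b101011100101111 & 0b111000010111100 = 0b101000000101100 = 20524

20524


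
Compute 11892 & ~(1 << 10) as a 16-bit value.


11892 & ~(1 << 10) = 10868

10868


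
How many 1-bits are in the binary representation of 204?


0b11001100 has 4 set bits

4


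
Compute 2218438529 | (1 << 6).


2218438529 | (1 << 6) = 2218438529 | 64 = 2218438593

2218438593


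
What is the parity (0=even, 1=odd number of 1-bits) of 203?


0b11001011 has 5 ones => parity 1

1


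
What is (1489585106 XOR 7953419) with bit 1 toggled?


Step 1: 1489585106 ^ 7953419 = 1487937497
Step 2: 1487937497 ^ (1 << 1) = 1487937497 ^ 2 = 1487937499

1487937499


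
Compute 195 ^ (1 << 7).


195 ^ (1 << 7) = 195 ^ 128 = 67

67


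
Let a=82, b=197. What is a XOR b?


82 ^ 197 = 151

151


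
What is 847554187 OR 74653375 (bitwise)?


0b110010100001001010011010001011 | 0b100011100110001111010111111 = 0b110110111101111011111010111111 = 922205887

922205887


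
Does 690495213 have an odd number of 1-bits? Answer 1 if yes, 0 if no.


0b101001001010000001111011101101 has 15 ones => parity 1

1


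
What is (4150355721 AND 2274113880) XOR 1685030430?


Step 1: 4150355721 & 2274113880 = 2264932616
Step 2: 2264932616 ^ 1685030430 = 3815745302

3815745302


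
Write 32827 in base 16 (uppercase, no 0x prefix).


32827 = 803B hex

803B


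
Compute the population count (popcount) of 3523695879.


0b11010010000001110101010100000111 has 14 set bits

14


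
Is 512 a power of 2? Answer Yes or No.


0b1000000000. Only one bit set => Yes

Yes


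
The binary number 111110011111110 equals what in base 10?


111110011111110 in decimal = 31998

31998


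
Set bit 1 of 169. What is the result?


169 | (1 << 1) = 169 | 2 = 171

171


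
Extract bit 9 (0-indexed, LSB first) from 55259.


0b1101011111011011, position 9 = 1

1


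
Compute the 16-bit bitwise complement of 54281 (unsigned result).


~0b1101010000001001 = 0b10101111110110 = 11254 (16-bit unsigned)

11254


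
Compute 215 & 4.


0b11010111 & 0b100 = 0b100 = 4

4


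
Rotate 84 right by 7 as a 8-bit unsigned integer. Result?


Rotate 0b1010100 right by 7 (8-bit) = 0b10101000 = 168

168


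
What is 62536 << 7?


0b1111010001001000 << 7 = 0b11110100010010000000000 = 8004608

8004608


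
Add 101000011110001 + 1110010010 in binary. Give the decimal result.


101000011110001 + 1110010010 = 101010010000011 = 21635

21635


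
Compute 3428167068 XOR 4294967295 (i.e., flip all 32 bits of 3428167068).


3428167068 ^ 4294967295 = 866800227

866800227


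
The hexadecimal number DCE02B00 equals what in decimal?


DCE02B00 hex = 3705678592 decimal

3705678592


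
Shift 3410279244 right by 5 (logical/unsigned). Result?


0b11001011010001001011101101001100 >> 5 = 0b110010110100010010111011010 = 106571226

106571226


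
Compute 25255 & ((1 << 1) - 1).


25255 & 1 = 1

1


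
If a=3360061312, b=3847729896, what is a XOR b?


3360061312 ^ 3847729896 = 756139368

756139368


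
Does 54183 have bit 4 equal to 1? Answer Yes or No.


0b1101001110100111, bit 4 = 0. No

No


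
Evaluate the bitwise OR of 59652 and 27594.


0b1110100100000100 | 0b110101111001010 = 0b1110101111001110 = 60366

60366


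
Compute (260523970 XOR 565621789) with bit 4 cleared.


Step 1: 260523970 ^ 565621789 = 775025631
Step 2: 775025631 & ~(1 << 4) = 775025615

775025615


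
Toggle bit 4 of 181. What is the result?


181 ^ (1 << 4) = 181 ^ 16 = 165

165


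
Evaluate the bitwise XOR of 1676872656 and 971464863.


0b1100011111100110000101111010000 ^ 0b111001111001110110000010011111 = 0b1011010000101000110101101001111 = 1511287631

1511287631


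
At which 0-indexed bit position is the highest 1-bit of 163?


0b10100011. Highest set bit at position 7

7


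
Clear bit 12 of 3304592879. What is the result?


3304592879 & ~(1 << 12) = 3304588783

3304588783


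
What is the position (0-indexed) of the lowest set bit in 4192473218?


0b11111001111001000001000010000010. Lowest set bit at position 1

1


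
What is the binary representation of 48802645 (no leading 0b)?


48802645 = 10111010001010101101010101 in binary

10111010001010101101010101


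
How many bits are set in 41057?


0b1010000001100001 has 5 set bits

5


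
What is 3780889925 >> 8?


0b11100001010110111100110101000101 >> 8 = 0b111000010101101111001101 = 14769101

14769101


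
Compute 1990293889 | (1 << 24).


1990293889 | (1 << 24) = 1990293889 | 16777216 = 2007071105

2007071105


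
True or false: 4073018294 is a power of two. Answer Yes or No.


0b11110010110001010101001110110110. Multiple bits set => No

No


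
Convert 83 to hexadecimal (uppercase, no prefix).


83 = 53 hex

53


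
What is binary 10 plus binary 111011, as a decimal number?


10 + 111011 = 111101 = 61

61


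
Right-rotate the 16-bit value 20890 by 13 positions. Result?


Rotate 0b101000110011010 right by 13 (16-bit) = 0b1000110011010010 = 36050

36050


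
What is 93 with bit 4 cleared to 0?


93 & ~(1 << 4) = 77

77


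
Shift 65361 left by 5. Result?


0b1111111101010001 << 5 = 0b111111110101000100000 = 2091552

2091552


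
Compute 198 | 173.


0b11000110 | 0b10101101 = 0b11101111 = 239

239


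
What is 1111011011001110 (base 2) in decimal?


1111011011001110 in decimal = 63182

63182


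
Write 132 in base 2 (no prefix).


132 = 10000100 in binary

10000100


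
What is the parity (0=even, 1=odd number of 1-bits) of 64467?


0b1111101111010011 has 12 ones => parity 0

0


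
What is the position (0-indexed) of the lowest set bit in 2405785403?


0b10001111011001010101111100111011. Lowest set bit at position 0

0


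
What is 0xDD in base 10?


DD hex = 221 decimal

221


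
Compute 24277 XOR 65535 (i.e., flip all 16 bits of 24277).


24277 ^ 65535 = 41258

41258


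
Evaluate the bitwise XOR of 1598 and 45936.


0b11000111110 ^ 0b1011001101110000 = 0b1011010101001110 = 46414

46414


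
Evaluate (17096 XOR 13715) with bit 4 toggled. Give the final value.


Step 1: 17096 ^ 13715 = 30555
Step 2: 30555 ^ (1 << 4) = 30555 ^ 16 = 30539

30539


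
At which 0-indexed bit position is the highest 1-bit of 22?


0b10110. Highest set bit at position 4

4


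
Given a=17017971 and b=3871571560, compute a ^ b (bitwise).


17017971 ^ 3871571560 = 3888173595

3888173595


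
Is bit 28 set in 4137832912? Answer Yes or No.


0b11110110101000100101000111010000, bit 28 = 1. Yes

Yes


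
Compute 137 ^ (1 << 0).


137 ^ (1 << 0) = 137 ^ 1 = 136

136


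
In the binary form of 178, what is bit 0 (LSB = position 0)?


0b10110010, position 0 = 0

0


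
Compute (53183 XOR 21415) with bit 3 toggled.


Step 1: 53183 ^ 21415 = 39960
Step 2: 39960 ^ (1 << 3) = 39960 ^ 8 = 39952

39952


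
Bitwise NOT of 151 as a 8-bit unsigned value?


~0b10010111 = 0b1101000 = 104 (8-bit unsigned)

104


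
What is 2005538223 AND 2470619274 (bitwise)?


0b1110111100010100001010110101111 & 0b10010011010000101010100010001010 = 0b10011000000100000000010001010 = 318898314

318898314


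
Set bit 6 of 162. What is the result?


162 | (1 << 6) = 162 | 64 = 226

226


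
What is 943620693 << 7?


0b111000001111101000001001010101 << 7 = 0b1110000011111010000010010101010000000 = 120783448704

120783448704


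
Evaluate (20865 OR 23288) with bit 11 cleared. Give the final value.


Step 1: 20865 | 23288 = 23545
Step 2: 23545 & ~(1 << 11) = 21497

21497


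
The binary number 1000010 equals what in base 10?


1000010 in decimal = 66

66


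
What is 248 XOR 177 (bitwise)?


0b11111000 ^ 0b10110001 = 0b1001001 = 73

73


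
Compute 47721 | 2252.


0b1011101001101001 | 0b100011001100 = 0b1011101011101101 = 47853

47853


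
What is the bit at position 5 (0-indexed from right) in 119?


0b1110111, position 5 = 1

1


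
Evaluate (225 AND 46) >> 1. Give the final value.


Step 1: 225 & 46 = 32
Step 2: 32 >> 1 = 16

16


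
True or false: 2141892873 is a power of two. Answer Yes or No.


0b1111111101010101011000100001001. Multiple bits set => No

No


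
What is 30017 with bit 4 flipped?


30017 ^ (1 << 4) = 30017 ^ 16 = 30033

30033


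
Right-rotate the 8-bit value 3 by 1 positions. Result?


Rotate 0b11 right by 1 (8-bit) = 0b10000001 = 129

129


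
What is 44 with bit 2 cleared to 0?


44 & ~(1 << 2) = 40

40


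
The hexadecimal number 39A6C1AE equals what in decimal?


39A6C1AE hex = 967229870 decimal

967229870


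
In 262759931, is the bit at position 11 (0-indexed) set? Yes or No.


0b1111101010010110010111111011, bit 11 = 0. No

No


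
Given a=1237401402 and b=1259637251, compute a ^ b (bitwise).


1237401402 ^ 1259637251 = 47559993

47559993


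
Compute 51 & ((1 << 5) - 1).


51 & 31 = 19

19


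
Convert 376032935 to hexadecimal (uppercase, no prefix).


376032935 = 1669CEA7 hex

1669CEA7


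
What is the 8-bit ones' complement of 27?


27 ^ 255 = 228

228


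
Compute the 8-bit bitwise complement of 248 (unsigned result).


~0b11111000 = 0b111 = 7 (8-bit unsigned)

7


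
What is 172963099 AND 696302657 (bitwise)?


0b1010010011110011010100011011 & 0b101001100000001011110001000001 = 0b1000000000000011010000000001 = 134231041

134231041


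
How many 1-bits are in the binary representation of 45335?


0b1011000100010111 has 8 set bits

8


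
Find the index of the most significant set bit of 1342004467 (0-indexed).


0b1001111111111010101110011110011. Highest set bit at position 30

30


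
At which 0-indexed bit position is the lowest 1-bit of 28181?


0b110111000010101. Lowest set bit at position 0

0


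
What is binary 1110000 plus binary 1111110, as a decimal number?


1110000 + 1111110 = 11101110 = 238

238


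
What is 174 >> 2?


0b10101110 >> 2 = 0b101011 = 43

43


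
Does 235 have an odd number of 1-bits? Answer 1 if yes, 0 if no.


0b11101011 has 6 ones => parity 0

0


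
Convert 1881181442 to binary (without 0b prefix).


1881181442 = 1110000001000001000110100000010 in binary

1110000001000001000110100000010


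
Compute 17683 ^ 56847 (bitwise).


0b100010100010011 ^ 0b1101111000001111 = 0b1001101100011100 = 39708

39708


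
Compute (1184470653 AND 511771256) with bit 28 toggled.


Step 1: 1184470653 & 511771256 = 109118072
Step 2: 109118072 ^ (1 << 28) = 109118072 ^ 268435456 = 377553528

377553528


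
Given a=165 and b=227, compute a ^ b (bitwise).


165 ^ 227 = 70

70


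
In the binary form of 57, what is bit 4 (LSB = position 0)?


0b111001, position 4 = 1

1


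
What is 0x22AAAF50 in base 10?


22AAAF50 hex = 581611344 decimal

581611344


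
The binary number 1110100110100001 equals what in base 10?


1110100110100001 in decimal = 59809

59809


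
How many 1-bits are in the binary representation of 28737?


0b111000001000001 has 5 set bits

5


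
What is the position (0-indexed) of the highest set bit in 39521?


0b1001101001100001. Highest set bit at position 15

15


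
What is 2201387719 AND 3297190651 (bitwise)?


0b10000011001101101000001011000111 & 0b11000100100001110010001011111011 = 0b10000000000001100000001011000011 = 2147877571

2147877571


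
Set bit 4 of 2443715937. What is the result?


2443715937 | (1 << 4) = 2443715937 | 16 = 2443715953

2443715953


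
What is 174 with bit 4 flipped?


174 ^ (1 << 4) = 174 ^ 16 = 190

190


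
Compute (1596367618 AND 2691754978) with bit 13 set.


Step 1: 1596367618 & 2691754978 = 2138882
Step 2: 2138882 | (1 << 13) = 2138882 | 8192 = 2138882

2138882


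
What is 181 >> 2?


0b10110101 >> 2 = 0b101101 = 45

45


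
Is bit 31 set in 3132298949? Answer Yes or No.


0b10111010101100110001011011000101, bit 31 = 1. Yes

Yes


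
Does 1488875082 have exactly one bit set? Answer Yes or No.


0b1011000101111100110111001001010. Multiple bits set => No

No


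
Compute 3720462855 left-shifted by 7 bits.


0b11011101110000011100001000000111 << 7 = 0b110111011100000111000010000001110000000 = 476219245440

476219245440


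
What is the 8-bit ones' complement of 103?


103 ^ 255 = 152

152


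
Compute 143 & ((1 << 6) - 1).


143 & 63 = 15

15


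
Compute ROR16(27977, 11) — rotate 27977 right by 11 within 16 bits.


Rotate 0b110110101001001 right by 11 (16-bit) = 0b1010100100101101 = 43309

43309


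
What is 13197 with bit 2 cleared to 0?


13197 & ~(1 << 2) = 13193

13193


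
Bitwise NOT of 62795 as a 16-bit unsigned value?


~0b1111010101001011 = 0b101010110100 = 2740 (16-bit unsigned)

2740


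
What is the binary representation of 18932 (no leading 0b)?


18932 = 100100111110100 in binary

100100111110100


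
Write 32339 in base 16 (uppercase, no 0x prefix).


32339 = 7E53 hex

7E53


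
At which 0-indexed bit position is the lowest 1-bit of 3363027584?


0b11001000011100111011101010000000. Lowest set bit at position 7

7


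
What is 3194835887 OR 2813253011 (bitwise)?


0b10111110011011010101001110101111 | 0b10100111101011101101010110010011 = 0b10111111111011111101011110111111 = 3220166591

3220166591


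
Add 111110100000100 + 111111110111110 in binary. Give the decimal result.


111110100000100 + 111111110111110 = 1111110011000010 = 64706

64706


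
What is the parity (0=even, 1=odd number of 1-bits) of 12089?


0b10111100111001 has 9 ones => parity 1

1


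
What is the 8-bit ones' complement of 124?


124 ^ 255 = 131

131


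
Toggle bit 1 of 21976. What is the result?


21976 ^ (1 << 1) = 21976 ^ 2 = 21978

21978


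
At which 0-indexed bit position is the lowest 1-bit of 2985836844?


0b10110001111110000100000100101100. Lowest set bit at position 2

2


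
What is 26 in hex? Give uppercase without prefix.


26 = 1A hex

1A


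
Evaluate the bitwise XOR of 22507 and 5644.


0b101011111101011 ^ 0b1011000001100 = 0b100000111100111 = 16871

16871


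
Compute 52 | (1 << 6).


52 | (1 << 6) = 52 | 64 = 116

116


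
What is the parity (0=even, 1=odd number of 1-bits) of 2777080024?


0b10100101100001101110000011011000 has 14 ones => parity 0

0


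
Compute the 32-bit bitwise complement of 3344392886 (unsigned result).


~0b11000111010101110110001010110110 = 0b111000101010001001110101001001 = 950574409 (32-bit unsigned)

950574409


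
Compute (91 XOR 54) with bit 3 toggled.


Step 1: 91 ^ 54 = 109
Step 2: 109 ^ (1 << 3) = 109 ^ 8 = 101

101


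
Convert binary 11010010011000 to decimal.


11010010011000 in decimal = 13464

13464


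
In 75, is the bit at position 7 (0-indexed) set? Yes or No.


0b1001011, bit 7 = 0. No

No


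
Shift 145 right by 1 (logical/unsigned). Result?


0b10010001 >> 1 = 0b1001000 = 72

72


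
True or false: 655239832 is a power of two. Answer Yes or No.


0b100111000011100010101010011000. Multiple bits set => No

No


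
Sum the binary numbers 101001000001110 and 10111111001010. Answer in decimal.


101001000001110 + 10111111001010 = 1000000111011000 = 33240

33240


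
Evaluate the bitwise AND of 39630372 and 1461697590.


0b10010111001011011000100100 & 0b1010111000111111011110000110110 = 0b10000111001011010000100100 = 35435556

35435556


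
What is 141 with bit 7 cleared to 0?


141 & ~(1 << 7) = 13

13


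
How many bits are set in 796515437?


0b101111011110011101110001101101 has 20 set bits

20


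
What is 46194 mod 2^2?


46194 & 3 = 2

2


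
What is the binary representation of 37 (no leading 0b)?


37 = 100101 in binary

100101


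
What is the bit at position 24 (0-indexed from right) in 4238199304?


0b11111100100111011100101000001000, position 24 = 0

0


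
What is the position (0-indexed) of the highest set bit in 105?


0b1101001. Highest set bit at position 6

6


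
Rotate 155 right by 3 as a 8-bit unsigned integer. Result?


Rotate 0b10011011 right by 3 (8-bit) = 0b1110011 = 115

115


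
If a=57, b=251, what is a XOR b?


57 ^ 251 = 194

194


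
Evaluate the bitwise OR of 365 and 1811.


0b101101101 | 0b11100010011 = 0b11101111111 = 1919

1919


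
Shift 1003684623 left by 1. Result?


0b111011110100110000001100001111 << 1 = 0b1110111101001100000011000011110 = 2007369246

2007369246


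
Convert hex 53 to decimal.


53 hex = 83 decimal

83


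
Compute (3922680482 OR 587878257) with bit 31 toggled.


Step 1: 3922680482 | 587878257 = 3956236275
Step 2: 3956236275 ^ (1 << 31) = 3956236275 ^ 2147483648 = 1808752627

1808752627


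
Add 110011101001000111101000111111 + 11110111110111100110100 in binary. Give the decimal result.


110011101001000111101000111111 + 11110111110111100110100 = 110100001000000110100101110011 = 874539379

874539379


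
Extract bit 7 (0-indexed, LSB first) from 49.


0b110001, position 7 = 0

0


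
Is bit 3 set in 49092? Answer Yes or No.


0b1011111111000100, bit 3 = 0. No

No


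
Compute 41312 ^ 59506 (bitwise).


0b1010000101100000 ^ 0b1110100001110010 = 0b100100100010010 = 18706

18706


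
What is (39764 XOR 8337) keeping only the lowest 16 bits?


Step 1: 39764 ^ 8337 = 48069
Step 2: 48069 & 65535 = 48069

48069


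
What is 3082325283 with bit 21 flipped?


3082325283 ^ (1 << 21) = 3082325283 ^ 2097152 = 3080228131

3080228131


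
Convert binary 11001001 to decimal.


11001001 in decimal = 201

201


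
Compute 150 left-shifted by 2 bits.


0b10010110 << 2 = 0b1001011000 = 600

600


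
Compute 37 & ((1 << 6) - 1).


37 & 63 = 37

37


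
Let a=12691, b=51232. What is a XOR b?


12691 ^ 51232 = 63923

63923


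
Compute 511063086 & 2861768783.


0b11110011101100011010000101110 & 0b10101010100100110010000001001111 = 0b1010000100100010000000001110 = 168960014

168960014


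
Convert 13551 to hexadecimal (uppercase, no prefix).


13551 = 34EF hex

34EF


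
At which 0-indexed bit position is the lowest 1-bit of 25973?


0b110010101110101. Lowest set bit at position 0

0


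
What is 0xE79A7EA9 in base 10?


E79A7EA9 hex = 3885661865 decimal

3885661865


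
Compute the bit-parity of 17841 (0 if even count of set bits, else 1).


0b100010110110001 has 7 ones => parity 1

1


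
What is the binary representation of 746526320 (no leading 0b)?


746526320 = 101100011111110001011001110000 in binary

101100011111110001011001110000


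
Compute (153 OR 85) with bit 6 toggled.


Step 1: 153 | 85 = 221
Step 2: 221 ^ (1 << 6) = 221 ^ 64 = 157

157


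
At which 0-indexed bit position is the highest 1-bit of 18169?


0b100011011111001. Highest set bit at position 14

14


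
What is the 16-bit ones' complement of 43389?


43389 ^ 65535 = 22146

22146


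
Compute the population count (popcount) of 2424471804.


0b10010000100000101000000011111100 has 11 set bits

11


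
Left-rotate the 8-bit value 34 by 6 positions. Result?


Rotate 0b100010 left by 6 (8-bit) = 0b10001000 = 136

136


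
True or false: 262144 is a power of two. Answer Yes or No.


0b1000000000000000000. Only one bit set => Yes

Yes


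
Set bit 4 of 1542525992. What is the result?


1542525992 | (1 << 4) = 1542525992 | 16 = 1542526008

1542526008


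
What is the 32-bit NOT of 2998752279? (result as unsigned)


~0b10110010101111010101010000010111 = 0b1001101010000101010101111101000 = 1296215016 (32-bit unsigned)

1296215016


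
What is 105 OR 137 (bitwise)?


0b1101001 | 0b10001001 = 0b11101001 = 233

233


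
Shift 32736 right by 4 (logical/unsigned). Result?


0b111111111100000 >> 4 = 0b11111111110 = 2046

2046


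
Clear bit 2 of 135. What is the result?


135 & ~(1 << 2) = 131

131


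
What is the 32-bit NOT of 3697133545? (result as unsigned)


~0b11011100010111011100011111101001 = 0b100011101000100011100000010110 = 597833750 (32-bit unsigned)

597833750


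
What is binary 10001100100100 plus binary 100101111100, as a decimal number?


10001100100100 + 100101111100 = 10110010100000 = 11424

11424


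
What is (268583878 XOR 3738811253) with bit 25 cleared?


Step 1: 268583878 ^ 3738811253 = 3470522547
Step 2: 3470522547 & ~(1 << 25) = 3436968115

3436968115


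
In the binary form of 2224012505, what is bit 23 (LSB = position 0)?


0b10000100100011111011110011011001, position 23 = 1

1


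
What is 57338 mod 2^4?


57338 & 15 = 10

10


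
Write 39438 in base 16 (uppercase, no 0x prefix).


39438 = 9A0E hex

9A0E


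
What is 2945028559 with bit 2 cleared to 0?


2945028559 & ~(1 << 2) = 2945028555

2945028555


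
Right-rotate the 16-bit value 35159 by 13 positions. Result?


Rotate 0b1000100101010111 right by 13 (16-bit) = 0b100101010111100 = 19132

19132


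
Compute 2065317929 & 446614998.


0b1111011000110100100000000101001 & 0b11010100111101100110111010110 = 0b11010000110100100000000000000 = 437927936

437927936


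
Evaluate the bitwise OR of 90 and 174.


0b1011010 | 0b10101110 = 0b11111110 = 254

254


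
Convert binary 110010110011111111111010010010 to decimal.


110010110011111111111010010010 in decimal = 852491922

852491922


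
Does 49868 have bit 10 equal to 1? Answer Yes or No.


0b1100001011001100, bit 10 = 0. No

No


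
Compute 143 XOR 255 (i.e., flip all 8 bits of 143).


143 ^ 255 = 112

112


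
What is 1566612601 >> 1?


0b1011101011000001001110001111001 >> 1 = 0b101110101100000100111000111100 = 783306300

783306300


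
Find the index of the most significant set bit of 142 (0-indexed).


0b10001110. Highest set bit at position 7

7


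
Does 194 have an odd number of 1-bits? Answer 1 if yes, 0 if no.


0b11000010 has 3 ones => parity 1

1


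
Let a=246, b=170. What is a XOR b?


246 ^ 170 = 92

92


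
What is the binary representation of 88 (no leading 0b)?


88 = 1011000 in binary

1011000


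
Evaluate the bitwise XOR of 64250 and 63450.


0b1111101011111010 ^ 0b1111011111011010 = 0b110100100000 = 3360

3360


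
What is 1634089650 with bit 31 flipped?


1634089650 ^ (1 << 31) = 1634089650 ^ 2147483648 = 3781573298

3781573298


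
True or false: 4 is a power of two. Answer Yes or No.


0b100. Only one bit set => Yes

Yes


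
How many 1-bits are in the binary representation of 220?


0b11011100 has 5 set bits

5
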